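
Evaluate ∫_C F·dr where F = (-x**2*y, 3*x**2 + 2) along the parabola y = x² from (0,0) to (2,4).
128/5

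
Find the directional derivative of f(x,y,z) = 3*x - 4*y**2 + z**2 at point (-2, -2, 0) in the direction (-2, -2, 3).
-38*sqrt(17)/17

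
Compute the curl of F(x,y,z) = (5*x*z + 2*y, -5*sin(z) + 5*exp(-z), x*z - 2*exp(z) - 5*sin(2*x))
(5*cos(z) + 5*exp(-z), 5*x - z + 10*cos(2*x), -2)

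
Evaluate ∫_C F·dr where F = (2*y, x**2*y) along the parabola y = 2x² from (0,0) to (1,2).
8/3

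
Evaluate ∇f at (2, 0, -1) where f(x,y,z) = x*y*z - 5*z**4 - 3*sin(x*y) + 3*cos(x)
(-3*sin(2), -8, 20)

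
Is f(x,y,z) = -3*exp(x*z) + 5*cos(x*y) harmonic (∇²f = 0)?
No, ∇²f = -3*x**2*exp(x*z) - 5*x**2*cos(x*y) - 5*y**2*cos(x*y) - 3*z**2*exp(x*z)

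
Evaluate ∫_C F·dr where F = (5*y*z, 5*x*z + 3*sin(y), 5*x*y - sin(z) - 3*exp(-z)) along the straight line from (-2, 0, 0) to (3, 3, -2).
-91 + cos(2) - 3*cos(3) + 3*exp(2)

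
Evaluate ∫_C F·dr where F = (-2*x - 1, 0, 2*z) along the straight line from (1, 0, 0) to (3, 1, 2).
-6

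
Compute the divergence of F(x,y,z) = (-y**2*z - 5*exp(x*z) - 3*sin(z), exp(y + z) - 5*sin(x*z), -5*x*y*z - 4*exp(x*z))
-5*x*y - 4*x*exp(x*z) - 5*z*exp(x*z) + exp(y + z)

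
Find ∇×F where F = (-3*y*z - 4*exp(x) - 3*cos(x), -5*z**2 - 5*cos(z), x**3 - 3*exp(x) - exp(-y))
(10*z - 5*sin(z) + exp(-y), -3*x**2 - 3*y + 3*exp(x), 3*z)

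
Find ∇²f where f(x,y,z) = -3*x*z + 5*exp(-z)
5*exp(-z)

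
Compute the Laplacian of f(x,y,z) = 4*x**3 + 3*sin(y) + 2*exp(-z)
24*x - 3*sin(y) + 2*exp(-z)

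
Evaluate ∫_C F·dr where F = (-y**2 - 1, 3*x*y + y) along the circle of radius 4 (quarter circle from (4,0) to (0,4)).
356/3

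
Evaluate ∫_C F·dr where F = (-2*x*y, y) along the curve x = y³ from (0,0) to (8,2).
-754/7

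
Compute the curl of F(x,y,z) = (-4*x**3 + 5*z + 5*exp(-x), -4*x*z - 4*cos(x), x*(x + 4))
(4*x, 1 - 2*x, -4*z + 4*sin(x))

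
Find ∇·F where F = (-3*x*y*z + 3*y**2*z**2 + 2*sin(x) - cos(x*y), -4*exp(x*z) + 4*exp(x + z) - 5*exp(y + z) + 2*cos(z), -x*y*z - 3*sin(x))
-x*y - 3*y*z + y*sin(x*y) - 5*exp(y + z) + 2*cos(x)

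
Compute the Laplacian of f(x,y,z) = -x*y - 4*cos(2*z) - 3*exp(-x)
16*cos(2*z) - 3*exp(-x)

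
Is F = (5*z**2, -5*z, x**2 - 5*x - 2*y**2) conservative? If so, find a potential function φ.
No, ∇×F = (5 - 4*y, -2*x + 10*z + 5, 0) ≠ 0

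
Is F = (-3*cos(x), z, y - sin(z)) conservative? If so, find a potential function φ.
Yes, F is conservative. φ = y*z - 3*sin(x) + cos(z)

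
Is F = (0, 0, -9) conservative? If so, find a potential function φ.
Yes, F is conservative. φ = -9*z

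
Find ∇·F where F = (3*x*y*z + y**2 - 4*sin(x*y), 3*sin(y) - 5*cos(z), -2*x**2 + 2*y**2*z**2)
4*y**2*z + 3*y*z - 4*y*cos(x*y) + 3*cos(y)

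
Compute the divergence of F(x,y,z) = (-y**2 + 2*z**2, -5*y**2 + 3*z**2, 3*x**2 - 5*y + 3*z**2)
-10*y + 6*z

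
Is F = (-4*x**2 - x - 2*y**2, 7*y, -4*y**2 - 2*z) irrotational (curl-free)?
No, ∇×F = (-8*y, 0, 4*y)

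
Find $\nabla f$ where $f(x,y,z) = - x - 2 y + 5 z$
(-1, -2, 5)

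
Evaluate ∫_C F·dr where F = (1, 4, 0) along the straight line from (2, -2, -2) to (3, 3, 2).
21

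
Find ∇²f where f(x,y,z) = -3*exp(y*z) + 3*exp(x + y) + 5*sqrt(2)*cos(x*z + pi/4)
-5*sqrt(2)*x**2*cos(x*z + pi/4) - 3*y**2*exp(y*z) - 3*z**2*exp(y*z) - 5*sqrt(2)*z**2*cos(x*z + pi/4) + 6*exp(x + y)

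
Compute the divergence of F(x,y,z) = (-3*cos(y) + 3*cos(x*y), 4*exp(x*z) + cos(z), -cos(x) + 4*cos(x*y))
-3*y*sin(x*y)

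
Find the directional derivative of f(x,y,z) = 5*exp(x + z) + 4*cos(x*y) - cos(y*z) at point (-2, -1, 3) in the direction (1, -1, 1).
2*sqrt(3)*(-2*sin(2) + 2*sin(3) + 5*E)/3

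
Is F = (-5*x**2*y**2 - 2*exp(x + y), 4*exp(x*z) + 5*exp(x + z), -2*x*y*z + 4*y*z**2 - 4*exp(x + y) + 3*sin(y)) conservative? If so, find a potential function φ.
No, ∇×F = (-2*x*z - 4*x*exp(x*z) + 4*z**2 - 4*exp(x + y) - 5*exp(x + z) + 3*cos(y), 2*y*z + 4*exp(x + y), 10*x**2*y + 4*z*exp(x*z) + 2*exp(x + y) + 5*exp(x + z)) ≠ 0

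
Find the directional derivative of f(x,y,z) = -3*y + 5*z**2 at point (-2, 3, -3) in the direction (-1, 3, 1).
-39*sqrt(11)/11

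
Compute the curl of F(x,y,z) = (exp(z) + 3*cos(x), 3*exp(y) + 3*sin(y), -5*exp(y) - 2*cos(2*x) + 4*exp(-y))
(-sinh(y) - 9*cosh(y), exp(z) - 4*sin(2*x), 0)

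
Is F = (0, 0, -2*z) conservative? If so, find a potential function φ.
Yes, F is conservative. φ = -z**2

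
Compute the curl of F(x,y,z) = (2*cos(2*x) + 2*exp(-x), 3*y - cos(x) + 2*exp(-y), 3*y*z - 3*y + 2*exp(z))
(3*z - 3, 0, sin(x))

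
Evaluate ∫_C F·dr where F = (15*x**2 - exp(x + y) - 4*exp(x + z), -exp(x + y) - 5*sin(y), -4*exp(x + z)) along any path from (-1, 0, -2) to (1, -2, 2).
-8*sinh(3) + 5*cos(2) + 5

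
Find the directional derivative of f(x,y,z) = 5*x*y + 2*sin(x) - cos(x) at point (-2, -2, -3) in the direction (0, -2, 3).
20*sqrt(13)/13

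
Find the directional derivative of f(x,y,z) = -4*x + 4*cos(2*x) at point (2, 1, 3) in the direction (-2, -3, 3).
4*sqrt(22)*(2*sin(4) + 1)/11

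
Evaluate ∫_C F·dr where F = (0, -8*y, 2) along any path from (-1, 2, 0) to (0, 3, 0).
-20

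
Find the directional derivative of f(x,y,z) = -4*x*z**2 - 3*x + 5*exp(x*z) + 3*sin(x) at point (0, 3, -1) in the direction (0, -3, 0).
0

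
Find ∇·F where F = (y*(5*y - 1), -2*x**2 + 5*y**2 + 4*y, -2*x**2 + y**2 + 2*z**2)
10*y + 4*z + 4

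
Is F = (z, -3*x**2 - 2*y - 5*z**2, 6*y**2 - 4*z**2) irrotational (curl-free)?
No, ∇×F = (12*y + 10*z, 1, -6*x)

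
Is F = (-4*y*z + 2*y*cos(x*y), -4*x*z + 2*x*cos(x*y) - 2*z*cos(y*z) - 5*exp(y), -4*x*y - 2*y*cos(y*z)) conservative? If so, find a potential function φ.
Yes, F is conservative. φ = -4*x*y*z - 5*exp(y) + 2*sin(x*y) - 2*sin(y*z)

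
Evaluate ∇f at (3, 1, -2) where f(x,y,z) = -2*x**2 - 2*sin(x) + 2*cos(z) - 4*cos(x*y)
(-12 + 4*sin(3) - 2*cos(3), 12*sin(3), 2*sin(2))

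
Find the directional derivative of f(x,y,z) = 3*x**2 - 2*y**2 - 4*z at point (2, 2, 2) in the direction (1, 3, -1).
-8*sqrt(11)/11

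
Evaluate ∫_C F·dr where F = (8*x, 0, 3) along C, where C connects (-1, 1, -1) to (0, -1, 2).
5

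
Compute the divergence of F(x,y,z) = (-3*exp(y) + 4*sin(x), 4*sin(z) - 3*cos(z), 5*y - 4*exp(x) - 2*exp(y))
4*cos(x)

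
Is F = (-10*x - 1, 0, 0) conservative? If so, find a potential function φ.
Yes, F is conservative. φ = x*(-5*x - 1)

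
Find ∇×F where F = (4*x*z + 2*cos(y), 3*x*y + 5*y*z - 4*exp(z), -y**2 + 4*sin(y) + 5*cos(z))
(-7*y + 4*exp(z) + 4*cos(y), 4*x, 3*y + 2*sin(y))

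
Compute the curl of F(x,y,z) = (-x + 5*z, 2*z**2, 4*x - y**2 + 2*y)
(-2*y - 4*z + 2, 1, 0)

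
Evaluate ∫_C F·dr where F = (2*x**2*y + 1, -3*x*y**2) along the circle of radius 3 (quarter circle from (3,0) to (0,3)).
-405*pi/16 - 3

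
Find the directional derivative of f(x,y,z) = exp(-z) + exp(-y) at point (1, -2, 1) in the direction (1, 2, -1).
sqrt(6)*(1 - 2*exp(3))*exp(-1)/6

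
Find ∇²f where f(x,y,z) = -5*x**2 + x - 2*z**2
-14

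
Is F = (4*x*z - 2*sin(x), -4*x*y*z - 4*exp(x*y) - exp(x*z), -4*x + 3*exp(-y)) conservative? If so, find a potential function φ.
No, ∇×F = (4*x*y + x*exp(x*z) - 3*exp(-y), 4*x + 4, -4*y*z - 4*y*exp(x*y) - z*exp(x*z)) ≠ 0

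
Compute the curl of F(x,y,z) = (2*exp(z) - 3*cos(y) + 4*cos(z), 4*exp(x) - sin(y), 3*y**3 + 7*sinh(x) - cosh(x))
(9*y**2, 2*exp(z) - 4*sin(z) + sinh(x) - 7*cosh(x), 4*exp(x) - 3*sin(y))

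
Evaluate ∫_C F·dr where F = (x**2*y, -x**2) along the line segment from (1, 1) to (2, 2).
17/12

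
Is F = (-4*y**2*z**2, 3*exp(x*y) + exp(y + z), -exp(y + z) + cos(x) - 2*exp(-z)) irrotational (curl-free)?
No, ∇×F = (-2*exp(y + z), -8*y**2*z + sin(x), y*(8*z**2 + 3*exp(x*y)))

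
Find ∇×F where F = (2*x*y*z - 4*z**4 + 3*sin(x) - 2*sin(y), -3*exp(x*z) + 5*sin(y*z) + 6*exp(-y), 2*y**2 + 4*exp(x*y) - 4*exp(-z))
(4*x*exp(x*y) + 3*x*exp(x*z) - 5*y*cos(y*z) + 4*y, 2*x*y - 4*y*exp(x*y) - 16*z**3, -2*x*z - 3*z*exp(x*z) + 2*cos(y))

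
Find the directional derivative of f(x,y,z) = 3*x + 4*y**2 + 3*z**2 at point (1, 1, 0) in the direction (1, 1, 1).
11*sqrt(3)/3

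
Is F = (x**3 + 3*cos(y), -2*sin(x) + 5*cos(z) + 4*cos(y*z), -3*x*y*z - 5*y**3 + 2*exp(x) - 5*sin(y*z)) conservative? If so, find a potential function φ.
No, ∇×F = (-3*x*z - 15*y**2 + 4*y*sin(y*z) - 5*z*cos(y*z) + 5*sin(z), 3*y*z - 2*exp(x), 3*sin(y) - 2*cos(x)) ≠ 0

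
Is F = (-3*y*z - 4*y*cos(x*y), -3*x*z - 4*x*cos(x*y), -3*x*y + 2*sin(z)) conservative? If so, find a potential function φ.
Yes, F is conservative. φ = -3*x*y*z - 4*sin(x*y) - 2*cos(z)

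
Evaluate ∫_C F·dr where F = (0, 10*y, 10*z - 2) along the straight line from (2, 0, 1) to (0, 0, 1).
0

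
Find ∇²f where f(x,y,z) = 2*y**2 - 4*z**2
-4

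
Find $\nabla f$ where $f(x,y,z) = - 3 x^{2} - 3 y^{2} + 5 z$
(-6*x, -6*y, 5)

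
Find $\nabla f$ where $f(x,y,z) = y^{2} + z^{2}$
(0, 2*y, 2*z)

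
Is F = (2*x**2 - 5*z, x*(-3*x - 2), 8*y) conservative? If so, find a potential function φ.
No, ∇×F = (8, -5, -6*x - 2) ≠ 0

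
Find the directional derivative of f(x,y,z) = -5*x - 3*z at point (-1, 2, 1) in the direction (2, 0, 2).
-4*sqrt(2)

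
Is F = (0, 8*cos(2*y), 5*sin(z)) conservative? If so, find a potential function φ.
Yes, F is conservative. φ = 4*sin(2*y) - 5*cos(z)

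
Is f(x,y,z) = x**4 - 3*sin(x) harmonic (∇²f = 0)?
No, ∇²f = 12*x**2 + 3*sin(x)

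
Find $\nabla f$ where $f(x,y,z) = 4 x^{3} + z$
(12*x**2, 0, 1)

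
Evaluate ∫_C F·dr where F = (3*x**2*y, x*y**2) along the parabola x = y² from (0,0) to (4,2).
4064/35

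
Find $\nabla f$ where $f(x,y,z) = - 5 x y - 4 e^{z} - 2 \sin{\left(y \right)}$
(-5*y, -5*x - 2*cos(y), -4*exp(z))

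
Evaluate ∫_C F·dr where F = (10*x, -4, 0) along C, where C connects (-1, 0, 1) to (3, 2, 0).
32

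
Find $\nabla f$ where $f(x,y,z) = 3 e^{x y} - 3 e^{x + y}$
(3*y*exp(x*y) - 3*exp(x + y), 3*x*exp(x*y) - 3*exp(x + y), 0)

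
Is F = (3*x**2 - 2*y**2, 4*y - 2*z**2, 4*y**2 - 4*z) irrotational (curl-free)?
No, ∇×F = (8*y + 4*z, 0, 4*y)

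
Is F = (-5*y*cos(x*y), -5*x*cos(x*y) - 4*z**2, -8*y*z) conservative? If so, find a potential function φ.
Yes, F is conservative. φ = -4*y*z**2 - 5*sin(x*y)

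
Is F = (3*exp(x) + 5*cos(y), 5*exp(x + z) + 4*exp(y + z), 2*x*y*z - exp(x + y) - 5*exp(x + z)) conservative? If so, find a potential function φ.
No, ∇×F = (2*x*z - exp(x + y) - 5*exp(x + z) - 4*exp(y + z), -2*y*z + exp(x + y) + 5*exp(x + z), 5*exp(x + z) + 5*sin(y)) ≠ 0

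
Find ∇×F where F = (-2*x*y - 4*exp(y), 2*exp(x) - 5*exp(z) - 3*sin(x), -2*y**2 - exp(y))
(-4*y - exp(y) + 5*exp(z), 0, 2*x + 2*exp(x) + 4*exp(y) - 3*cos(x))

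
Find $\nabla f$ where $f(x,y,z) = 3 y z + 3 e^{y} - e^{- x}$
(exp(-x), 3*z + 3*exp(y), 3*y)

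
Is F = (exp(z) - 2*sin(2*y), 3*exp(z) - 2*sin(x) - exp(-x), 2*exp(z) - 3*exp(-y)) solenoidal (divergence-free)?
No, ∇·F = 2*exp(z)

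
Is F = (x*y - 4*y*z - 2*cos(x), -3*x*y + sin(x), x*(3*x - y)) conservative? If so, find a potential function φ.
No, ∇×F = (-x, -6*x - 3*y, -x - 3*y + 4*z + cos(x)) ≠ 0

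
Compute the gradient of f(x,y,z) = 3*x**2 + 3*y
(6*x, 3, 0)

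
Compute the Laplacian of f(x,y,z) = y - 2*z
0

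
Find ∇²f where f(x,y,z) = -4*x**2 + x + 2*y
-8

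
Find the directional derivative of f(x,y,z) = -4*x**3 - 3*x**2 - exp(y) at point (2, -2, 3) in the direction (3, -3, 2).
3*sqrt(22)*(1 - 60*exp(2))*exp(-2)/22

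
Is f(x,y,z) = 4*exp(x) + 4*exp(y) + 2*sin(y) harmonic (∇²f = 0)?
No, ∇²f = 4*exp(x) + 4*exp(y) - 2*sin(y)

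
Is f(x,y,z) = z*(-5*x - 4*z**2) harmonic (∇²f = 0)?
No, ∇²f = -24*z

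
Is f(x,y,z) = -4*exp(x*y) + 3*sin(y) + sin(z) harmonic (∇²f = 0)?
No, ∇²f = -4*x**2*exp(x*y) - 4*y**2*exp(x*y) - 3*sin(y) - sin(z)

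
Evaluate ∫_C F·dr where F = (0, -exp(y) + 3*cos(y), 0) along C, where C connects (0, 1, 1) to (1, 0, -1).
-3*sin(1) - 1 + E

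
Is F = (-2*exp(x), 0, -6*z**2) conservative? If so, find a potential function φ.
Yes, F is conservative. φ = -2*z**3 - 2*exp(x)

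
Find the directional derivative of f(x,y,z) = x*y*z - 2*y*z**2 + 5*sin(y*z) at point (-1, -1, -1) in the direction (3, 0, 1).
-sqrt(10)*cos(1)/2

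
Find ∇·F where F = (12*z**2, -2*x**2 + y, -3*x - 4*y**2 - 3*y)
1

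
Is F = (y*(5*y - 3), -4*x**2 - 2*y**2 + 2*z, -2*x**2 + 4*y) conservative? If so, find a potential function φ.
No, ∇×F = (2, 4*x, -8*x - 10*y + 3) ≠ 0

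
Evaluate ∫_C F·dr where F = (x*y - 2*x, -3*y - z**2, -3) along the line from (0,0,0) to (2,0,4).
-16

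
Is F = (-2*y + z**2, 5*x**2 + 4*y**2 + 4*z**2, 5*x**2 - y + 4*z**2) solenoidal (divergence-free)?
No, ∇·F = 8*y + 8*z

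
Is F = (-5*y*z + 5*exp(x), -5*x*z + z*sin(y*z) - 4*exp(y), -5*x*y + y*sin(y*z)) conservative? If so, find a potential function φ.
Yes, F is conservative. φ = -5*x*y*z + 5*exp(x) - 4*exp(y) - cos(y*z)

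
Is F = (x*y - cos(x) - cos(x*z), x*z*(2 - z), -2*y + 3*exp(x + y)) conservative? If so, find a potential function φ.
No, ∇×F = (x*z + x*(z - 2) + 3*exp(x + y) - 2, x*sin(x*z) - 3*exp(x + y), -x - z*(z - 2)) ≠ 0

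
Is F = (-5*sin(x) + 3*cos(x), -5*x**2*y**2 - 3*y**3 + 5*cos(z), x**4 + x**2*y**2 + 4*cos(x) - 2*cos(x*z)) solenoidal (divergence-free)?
No, ∇·F = -10*x**2*y + 2*x*sin(x*z) - 9*y**2 - 3*sin(x) - 5*cos(x)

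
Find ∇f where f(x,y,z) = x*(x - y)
(2*x - y, -x, 0)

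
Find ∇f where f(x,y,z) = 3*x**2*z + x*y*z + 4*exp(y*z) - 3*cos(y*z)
(z*(6*x + y), z*(x + 4*exp(y*z) + 3*sin(y*z)), 3*x**2 + x*y + 4*y*exp(y*z) + 3*y*sin(y*z))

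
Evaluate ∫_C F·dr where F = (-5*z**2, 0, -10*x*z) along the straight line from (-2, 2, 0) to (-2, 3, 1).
10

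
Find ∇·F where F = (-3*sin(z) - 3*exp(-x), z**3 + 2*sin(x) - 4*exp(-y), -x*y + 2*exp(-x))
4*exp(-y) + 3*exp(-x)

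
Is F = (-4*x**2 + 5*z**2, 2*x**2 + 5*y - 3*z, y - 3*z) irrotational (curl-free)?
No, ∇×F = (4, 10*z, 4*x)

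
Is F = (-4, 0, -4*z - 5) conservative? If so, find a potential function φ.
Yes, F is conservative. φ = -4*x - 2*z**2 - 5*z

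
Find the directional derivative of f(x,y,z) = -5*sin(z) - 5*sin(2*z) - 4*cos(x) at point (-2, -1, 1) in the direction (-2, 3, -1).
sqrt(14)*(10*cos(2) + 5*cos(1) + 8*sin(2))/14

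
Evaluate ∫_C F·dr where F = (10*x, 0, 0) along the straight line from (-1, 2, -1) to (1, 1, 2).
0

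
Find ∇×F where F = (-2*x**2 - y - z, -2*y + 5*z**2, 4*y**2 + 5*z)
(8*y - 10*z, -1, 1)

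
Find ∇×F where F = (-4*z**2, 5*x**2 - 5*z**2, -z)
(10*z, -8*z, 10*x)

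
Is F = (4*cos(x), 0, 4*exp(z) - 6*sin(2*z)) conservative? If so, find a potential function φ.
Yes, F is conservative. φ = 4*exp(z) + 4*sin(x) + 3*cos(2*z)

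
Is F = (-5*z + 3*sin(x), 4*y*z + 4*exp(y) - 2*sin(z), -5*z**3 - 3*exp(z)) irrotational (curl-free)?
No, ∇×F = (-4*y + 2*cos(z), -5, 0)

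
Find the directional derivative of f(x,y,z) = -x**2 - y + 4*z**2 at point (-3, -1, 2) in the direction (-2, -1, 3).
37*sqrt(14)/14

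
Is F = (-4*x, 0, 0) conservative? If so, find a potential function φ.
Yes, F is conservative. φ = -2*x**2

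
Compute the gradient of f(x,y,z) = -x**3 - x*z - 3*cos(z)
(-3*x**2 - z, 0, -x + 3*sin(z))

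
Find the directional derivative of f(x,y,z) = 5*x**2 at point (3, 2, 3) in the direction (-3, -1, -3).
-90*sqrt(19)/19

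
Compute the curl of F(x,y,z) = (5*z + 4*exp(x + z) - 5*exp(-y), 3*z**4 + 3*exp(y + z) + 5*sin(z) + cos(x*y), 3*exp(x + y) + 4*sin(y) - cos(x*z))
(-12*z**3 + 3*exp(x + y) - 3*exp(y + z) + 4*cos(y) - 5*cos(z), -z*sin(x*z) - 3*exp(x + y) + 4*exp(x + z) + 5, -y*sin(x*y) - 5*exp(-y))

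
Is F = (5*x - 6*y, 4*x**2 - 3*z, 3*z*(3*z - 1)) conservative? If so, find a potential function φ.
No, ∇×F = (3, 0, 8*x + 6) ≠ 0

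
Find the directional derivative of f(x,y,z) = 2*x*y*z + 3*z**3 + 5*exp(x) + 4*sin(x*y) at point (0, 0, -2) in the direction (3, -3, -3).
-31*sqrt(3)/3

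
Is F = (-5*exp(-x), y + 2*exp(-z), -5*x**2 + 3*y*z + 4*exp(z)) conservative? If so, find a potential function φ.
No, ∇×F = (3*z + 2*exp(-z), 10*x, 0) ≠ 0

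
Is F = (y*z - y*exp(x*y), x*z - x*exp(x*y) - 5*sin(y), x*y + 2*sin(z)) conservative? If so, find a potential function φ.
Yes, F is conservative. φ = x*y*z - exp(x*y) + 5*cos(y) - 2*cos(z)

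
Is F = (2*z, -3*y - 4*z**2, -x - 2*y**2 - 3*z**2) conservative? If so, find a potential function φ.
No, ∇×F = (-4*y + 8*z, 3, 0) ≠ 0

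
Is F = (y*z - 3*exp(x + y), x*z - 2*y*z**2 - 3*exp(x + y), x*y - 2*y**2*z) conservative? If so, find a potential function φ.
Yes, F is conservative. φ = x*y*z - y**2*z**2 - 3*exp(x + y)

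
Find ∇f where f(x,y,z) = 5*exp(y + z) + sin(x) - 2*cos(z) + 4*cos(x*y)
(-4*y*sin(x*y) + cos(x), -4*x*sin(x*y) + 5*exp(y + z), 5*exp(y + z) + 2*sin(z))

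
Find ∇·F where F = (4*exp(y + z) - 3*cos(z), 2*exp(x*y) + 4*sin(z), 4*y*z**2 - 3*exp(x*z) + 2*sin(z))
2*x*exp(x*y) - 3*x*exp(x*z) + 8*y*z + 2*cos(z)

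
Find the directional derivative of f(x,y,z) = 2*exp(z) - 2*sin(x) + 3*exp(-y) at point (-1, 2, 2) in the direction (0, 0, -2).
-2*exp(2)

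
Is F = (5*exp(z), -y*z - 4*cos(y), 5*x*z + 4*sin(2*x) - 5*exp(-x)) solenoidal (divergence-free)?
No, ∇·F = 5*x - z + 4*sin(y)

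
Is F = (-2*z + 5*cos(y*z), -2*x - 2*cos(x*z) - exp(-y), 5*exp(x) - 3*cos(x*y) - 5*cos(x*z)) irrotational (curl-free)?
No, ∇×F = (x*(3*sin(x*y) - 2*sin(x*z)), -3*y*sin(x*y) - 5*y*sin(y*z) - 5*z*sin(x*z) - 5*exp(x) - 2, 2*z*sin(x*z) + 5*z*sin(y*z) - 2)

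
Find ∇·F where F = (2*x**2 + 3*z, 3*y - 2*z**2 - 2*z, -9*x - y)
4*x + 3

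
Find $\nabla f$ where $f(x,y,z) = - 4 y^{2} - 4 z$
(0, -8*y, -4)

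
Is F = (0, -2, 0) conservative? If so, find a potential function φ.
Yes, F is conservative. φ = -2*y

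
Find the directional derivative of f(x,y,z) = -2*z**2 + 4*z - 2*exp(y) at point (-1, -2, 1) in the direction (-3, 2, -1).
-2*sqrt(14)*exp(-2)/7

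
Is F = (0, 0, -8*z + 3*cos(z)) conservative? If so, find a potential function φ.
Yes, F is conservative. φ = -4*z**2 + 3*sin(z)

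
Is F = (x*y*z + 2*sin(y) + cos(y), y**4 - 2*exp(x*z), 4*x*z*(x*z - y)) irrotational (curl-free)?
No, ∇×F = (2*x*(-2*z + exp(x*z)), x*y - 8*x*z**2 + 4*y*z, -x*z - 2*z*exp(x*z) + sin(y) - 2*cos(y))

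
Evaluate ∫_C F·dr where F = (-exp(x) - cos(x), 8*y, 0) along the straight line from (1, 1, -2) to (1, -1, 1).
0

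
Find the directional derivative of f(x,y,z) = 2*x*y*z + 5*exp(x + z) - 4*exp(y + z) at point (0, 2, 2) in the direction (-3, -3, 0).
sqrt(2)*(-5*exp(2) - 8 + 4*exp(4))/2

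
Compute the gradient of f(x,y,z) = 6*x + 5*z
(6, 0, 5)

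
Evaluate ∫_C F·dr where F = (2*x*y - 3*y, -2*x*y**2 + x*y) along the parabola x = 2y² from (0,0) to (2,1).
-11/10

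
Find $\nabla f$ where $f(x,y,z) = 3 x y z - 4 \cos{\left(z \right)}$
(3*y*z, 3*x*z, 3*x*y + 4*sin(z))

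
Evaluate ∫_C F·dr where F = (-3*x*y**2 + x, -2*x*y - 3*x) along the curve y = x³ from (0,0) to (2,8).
-1678/7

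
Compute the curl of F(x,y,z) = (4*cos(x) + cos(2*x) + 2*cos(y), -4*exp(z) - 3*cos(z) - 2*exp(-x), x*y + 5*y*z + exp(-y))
(x + 5*z + 4*exp(z) - 3*sin(z) - exp(-y), -y, 2*sin(y) + 2*exp(-x))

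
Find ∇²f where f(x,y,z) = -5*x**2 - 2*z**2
-14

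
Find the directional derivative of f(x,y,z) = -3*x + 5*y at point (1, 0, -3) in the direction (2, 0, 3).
-6*sqrt(13)/13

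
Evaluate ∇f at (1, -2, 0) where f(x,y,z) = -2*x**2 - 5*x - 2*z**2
(-9, 0, 0)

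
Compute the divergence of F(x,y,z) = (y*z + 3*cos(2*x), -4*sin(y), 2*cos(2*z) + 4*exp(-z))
-6*sin(2*x) - 4*sin(2*z) - 4*cos(y) - 4*exp(-z)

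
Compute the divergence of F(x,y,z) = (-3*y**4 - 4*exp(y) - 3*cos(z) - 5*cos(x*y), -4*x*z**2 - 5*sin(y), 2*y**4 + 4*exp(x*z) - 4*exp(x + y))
4*x*exp(x*z) + 5*y*sin(x*y) - 5*cos(y)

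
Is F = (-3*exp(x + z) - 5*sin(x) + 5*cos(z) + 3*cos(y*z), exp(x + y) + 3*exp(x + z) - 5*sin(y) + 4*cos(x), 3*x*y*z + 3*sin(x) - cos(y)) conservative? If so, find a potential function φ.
No, ∇×F = (3*x*z - 3*exp(x + z) + sin(y), -3*y*z - 3*y*sin(y*z) - 3*exp(x + z) - 5*sin(z) - 3*cos(x), 3*z*sin(y*z) + exp(x + y) + 3*exp(x + z) - 4*sin(x)) ≠ 0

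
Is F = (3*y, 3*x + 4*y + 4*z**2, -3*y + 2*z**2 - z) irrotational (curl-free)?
No, ∇×F = (-8*z - 3, 0, 0)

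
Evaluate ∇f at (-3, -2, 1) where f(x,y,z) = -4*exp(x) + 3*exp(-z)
(-4*exp(-3), 0, -3*exp(-1))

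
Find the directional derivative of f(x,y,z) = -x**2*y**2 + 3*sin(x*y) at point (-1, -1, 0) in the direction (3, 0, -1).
3*sqrt(10)*(2 - 3*cos(1))/10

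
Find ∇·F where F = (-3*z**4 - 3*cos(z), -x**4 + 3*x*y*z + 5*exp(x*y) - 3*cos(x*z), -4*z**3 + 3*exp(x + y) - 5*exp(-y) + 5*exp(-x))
3*x*z + 5*x*exp(x*y) - 12*z**2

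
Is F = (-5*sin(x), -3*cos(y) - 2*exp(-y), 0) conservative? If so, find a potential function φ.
Yes, F is conservative. φ = -3*sin(y) + 5*cos(x) + 2*exp(-y)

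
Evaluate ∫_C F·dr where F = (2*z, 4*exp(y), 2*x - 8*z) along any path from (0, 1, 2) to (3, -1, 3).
-8*sinh(1) - 2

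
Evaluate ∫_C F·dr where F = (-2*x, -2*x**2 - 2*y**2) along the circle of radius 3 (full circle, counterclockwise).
0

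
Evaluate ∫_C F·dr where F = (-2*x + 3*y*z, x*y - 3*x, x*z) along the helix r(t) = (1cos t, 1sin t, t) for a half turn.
-3*pi**2/4 - 3*pi/2 - 4/3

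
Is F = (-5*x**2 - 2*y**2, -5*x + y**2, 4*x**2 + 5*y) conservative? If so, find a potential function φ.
No, ∇×F = (5, -8*x, 4*y - 5) ≠ 0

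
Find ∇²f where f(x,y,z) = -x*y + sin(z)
-sin(z)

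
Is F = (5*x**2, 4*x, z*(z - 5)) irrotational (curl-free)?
No, ∇×F = (0, 0, 4)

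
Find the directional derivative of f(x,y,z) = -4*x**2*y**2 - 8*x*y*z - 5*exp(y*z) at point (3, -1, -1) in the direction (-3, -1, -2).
3*sqrt(14)*(-16 - 5*E)/14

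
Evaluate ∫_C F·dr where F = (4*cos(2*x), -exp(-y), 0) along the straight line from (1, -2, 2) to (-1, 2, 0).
-exp(2) - 4*sin(2) + exp(-2)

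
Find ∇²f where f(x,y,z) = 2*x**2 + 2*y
4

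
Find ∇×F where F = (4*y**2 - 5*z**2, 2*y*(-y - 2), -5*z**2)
(0, -10*z, -8*y)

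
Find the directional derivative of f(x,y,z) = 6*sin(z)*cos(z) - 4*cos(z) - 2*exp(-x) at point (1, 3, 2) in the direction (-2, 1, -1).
-sqrt(6)*(3*E*cos(4) + 2 + 2*E*sin(2))*exp(-1)/3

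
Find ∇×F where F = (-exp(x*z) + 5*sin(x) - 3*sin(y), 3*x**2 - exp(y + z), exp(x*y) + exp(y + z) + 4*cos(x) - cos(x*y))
(x*exp(x*y) + x*sin(x*y) + 2*exp(y + z), -x*exp(x*z) - y*exp(x*y) - y*sin(x*y) + 4*sin(x), 6*x + 3*cos(y))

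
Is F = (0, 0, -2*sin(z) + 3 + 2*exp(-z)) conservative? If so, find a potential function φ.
Yes, F is conservative. φ = 3*z + 2*cos(z) - 2*exp(-z)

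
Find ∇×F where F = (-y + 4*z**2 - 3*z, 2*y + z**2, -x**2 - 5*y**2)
(-10*y - 2*z, 2*x + 8*z - 3, 1)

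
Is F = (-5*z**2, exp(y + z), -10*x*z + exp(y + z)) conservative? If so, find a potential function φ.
Yes, F is conservative. φ = -5*x*z**2 + exp(y + z)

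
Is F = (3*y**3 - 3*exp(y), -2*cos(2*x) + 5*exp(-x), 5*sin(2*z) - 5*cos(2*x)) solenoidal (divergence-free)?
No, ∇·F = 10*cos(2*z)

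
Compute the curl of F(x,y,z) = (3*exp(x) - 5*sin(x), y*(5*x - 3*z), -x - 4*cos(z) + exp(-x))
(3*y, 1 + exp(-x), 5*y)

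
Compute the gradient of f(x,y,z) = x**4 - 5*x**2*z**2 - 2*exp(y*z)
(4*x**3 - 10*x*z**2, -2*z*exp(y*z), -10*x**2*z - 2*y*exp(y*z))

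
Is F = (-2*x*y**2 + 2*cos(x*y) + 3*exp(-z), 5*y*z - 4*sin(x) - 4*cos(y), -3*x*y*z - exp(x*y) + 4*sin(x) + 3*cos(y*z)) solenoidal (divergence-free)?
No, ∇·F = -3*x*y - 2*y**2 - 2*y*sin(x*y) - 3*y*sin(y*z) + 5*z + 4*sin(y)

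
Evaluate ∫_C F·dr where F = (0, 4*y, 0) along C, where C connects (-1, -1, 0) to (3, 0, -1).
-2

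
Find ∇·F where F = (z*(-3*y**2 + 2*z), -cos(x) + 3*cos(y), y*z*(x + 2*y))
y*(x + 2*y) - 3*sin(y)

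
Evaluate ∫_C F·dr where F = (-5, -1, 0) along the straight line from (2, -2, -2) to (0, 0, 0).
8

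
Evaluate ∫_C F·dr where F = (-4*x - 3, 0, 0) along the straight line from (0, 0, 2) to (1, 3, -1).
-5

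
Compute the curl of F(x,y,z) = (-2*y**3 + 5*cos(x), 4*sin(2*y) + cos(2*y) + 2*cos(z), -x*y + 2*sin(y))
(-x + 2*sin(z) + 2*cos(y), y, 6*y**2)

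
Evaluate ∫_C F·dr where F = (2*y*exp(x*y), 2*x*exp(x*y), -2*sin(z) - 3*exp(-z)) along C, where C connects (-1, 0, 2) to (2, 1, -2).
-2 - 3*exp(-2) + 5*exp(2)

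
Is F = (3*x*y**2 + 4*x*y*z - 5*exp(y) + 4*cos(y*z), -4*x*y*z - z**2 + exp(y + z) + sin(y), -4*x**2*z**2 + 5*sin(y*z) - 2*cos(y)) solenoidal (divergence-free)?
No, ∇·F = -8*x**2*z - 4*x*z + 3*y**2 + 4*y*z + 5*y*cos(y*z) + exp(y + z) + cos(y)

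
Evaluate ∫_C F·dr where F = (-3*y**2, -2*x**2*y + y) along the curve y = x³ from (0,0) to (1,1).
-19/28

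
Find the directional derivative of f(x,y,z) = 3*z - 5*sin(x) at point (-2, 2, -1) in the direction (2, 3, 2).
2*sqrt(17)*(3 - 5*cos(2))/17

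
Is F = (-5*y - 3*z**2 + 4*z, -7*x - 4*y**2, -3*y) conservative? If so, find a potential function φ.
No, ∇×F = (-3, 4 - 6*z, -2) ≠ 0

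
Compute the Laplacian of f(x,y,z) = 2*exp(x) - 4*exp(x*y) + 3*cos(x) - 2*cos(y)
-4*x**2*exp(x*y) - 4*y**2*exp(x*y) + 2*exp(x) - 3*cos(x) + 2*cos(y)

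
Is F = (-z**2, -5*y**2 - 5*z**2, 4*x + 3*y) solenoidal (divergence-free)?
No, ∇·F = -10*y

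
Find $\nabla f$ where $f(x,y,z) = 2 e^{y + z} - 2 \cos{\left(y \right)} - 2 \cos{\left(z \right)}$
(0, 2*exp(y + z) + 2*sin(y), 2*exp(y + z) + 2*sin(z))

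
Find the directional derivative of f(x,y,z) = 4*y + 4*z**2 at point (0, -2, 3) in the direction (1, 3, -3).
-60*sqrt(19)/19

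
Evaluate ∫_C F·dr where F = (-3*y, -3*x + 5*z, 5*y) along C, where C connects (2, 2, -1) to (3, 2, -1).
-6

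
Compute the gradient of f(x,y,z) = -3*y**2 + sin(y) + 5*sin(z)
(0, -6*y + cos(y), 5*cos(z))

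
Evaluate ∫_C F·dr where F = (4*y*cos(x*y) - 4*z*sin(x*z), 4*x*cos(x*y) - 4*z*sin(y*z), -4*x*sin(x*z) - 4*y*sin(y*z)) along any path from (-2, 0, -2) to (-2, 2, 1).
-4 + 8*cos(2) - 4*sqrt(2)*sin(pi/4 + 4)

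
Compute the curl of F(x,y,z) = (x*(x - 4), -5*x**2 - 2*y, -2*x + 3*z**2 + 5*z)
(0, 2, -10*x)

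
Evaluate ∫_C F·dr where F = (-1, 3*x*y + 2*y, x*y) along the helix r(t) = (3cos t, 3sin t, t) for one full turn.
0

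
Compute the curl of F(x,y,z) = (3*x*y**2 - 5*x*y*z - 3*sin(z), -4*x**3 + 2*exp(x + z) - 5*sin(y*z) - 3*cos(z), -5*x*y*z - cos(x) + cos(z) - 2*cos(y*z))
(-5*x*z + 5*y*cos(y*z) + 2*z*sin(y*z) - 2*exp(x + z) - 3*sin(z), -5*x*y + 5*y*z - sin(x) - 3*cos(z), -12*x**2 - 6*x*y + 5*x*z + 2*exp(x + z))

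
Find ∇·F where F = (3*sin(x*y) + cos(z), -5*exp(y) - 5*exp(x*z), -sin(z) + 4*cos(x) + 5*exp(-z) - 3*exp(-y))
3*y*cos(x*y) - 5*exp(y) - cos(z) - 5*exp(-z)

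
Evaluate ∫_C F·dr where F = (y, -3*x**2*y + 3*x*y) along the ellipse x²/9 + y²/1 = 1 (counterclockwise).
-3*pi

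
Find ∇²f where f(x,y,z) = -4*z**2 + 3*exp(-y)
-8 + 3*exp(-y)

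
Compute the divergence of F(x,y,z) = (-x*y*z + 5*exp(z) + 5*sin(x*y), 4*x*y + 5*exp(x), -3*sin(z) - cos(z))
4*x - y*z + 5*y*cos(x*y) + sin(z) - 3*cos(z)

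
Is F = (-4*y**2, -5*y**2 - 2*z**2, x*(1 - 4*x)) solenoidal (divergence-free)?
No, ∇·F = -10*y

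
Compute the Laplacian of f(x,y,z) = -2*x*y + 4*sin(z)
-4*sin(z)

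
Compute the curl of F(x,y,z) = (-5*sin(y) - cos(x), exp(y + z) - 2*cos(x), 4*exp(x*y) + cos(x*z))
(4*x*exp(x*y) - exp(y + z), -4*y*exp(x*y) + z*sin(x*z), 2*sin(x) + 5*cos(y))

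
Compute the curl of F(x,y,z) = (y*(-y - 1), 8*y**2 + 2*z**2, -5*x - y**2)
(-2*y - 4*z, 5, 2*y + 1)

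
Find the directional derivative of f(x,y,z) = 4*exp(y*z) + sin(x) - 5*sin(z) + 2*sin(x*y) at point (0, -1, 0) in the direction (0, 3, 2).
-18*sqrt(13)/13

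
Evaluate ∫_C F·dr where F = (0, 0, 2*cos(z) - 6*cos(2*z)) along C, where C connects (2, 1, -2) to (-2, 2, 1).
-sin(2) + 2*sin(1) - 3*sin(4)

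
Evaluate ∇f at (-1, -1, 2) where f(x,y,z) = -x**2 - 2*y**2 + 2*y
(2, 6, 0)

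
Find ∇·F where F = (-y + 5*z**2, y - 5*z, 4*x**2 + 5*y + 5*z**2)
10*z + 1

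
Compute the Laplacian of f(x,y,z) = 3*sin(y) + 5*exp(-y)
-3*sin(y) + 5*exp(-y)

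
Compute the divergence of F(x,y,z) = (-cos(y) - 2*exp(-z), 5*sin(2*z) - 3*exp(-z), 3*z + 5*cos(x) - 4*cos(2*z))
8*sin(2*z) + 3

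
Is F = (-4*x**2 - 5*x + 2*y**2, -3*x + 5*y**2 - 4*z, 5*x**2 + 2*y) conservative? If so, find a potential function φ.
No, ∇×F = (6, -10*x, -4*y - 3) ≠ 0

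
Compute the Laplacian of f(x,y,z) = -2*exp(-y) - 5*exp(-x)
-2*exp(-y) - 5*exp(-x)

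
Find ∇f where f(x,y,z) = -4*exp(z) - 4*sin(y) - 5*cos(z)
(0, -4*cos(y), -4*exp(z) + 5*sin(z))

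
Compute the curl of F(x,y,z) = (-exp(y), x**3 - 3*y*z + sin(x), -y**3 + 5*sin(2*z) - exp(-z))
(3*y*(1 - y), 0, 3*x**2 + exp(y) + cos(x))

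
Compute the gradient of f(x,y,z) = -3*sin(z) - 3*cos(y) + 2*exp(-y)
(0, 3*sin(y) - 2*exp(-y), -3*cos(z))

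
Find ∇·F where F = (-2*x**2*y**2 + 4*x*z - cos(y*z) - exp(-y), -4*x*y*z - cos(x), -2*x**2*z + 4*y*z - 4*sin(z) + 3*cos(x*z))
-2*x**2 - 4*x*y**2 - 4*x*z - 3*x*sin(x*z) + 4*y + 4*z - 4*cos(z)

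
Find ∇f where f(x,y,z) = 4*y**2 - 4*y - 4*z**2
(0, 8*y - 4, -8*z)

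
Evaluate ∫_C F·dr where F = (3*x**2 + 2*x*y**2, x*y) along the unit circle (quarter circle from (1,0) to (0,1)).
-7/6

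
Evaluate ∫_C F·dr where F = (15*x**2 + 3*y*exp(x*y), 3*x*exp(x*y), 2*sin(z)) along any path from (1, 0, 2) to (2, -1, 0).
2*cos(2) + 3*exp(-2) + 30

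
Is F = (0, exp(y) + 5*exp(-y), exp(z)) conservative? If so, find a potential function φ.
Yes, F is conservative. φ = exp(y) + exp(z) - 5*exp(-y)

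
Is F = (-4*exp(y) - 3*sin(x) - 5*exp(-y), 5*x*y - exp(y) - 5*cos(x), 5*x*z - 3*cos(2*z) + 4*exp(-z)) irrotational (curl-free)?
No, ∇×F = (0, -5*z, 5*y + 4*exp(y) + 5*sin(x) - 5*exp(-y))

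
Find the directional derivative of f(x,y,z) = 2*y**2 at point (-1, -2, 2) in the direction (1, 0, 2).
0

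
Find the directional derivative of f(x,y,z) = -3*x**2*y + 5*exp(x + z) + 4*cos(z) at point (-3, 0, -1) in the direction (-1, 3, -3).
-sqrt(19)*(20 + 12*exp(4)*sin(1) + 81*exp(4))*exp(-4)/19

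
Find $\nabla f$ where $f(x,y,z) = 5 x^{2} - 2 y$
(10*x, -2, 0)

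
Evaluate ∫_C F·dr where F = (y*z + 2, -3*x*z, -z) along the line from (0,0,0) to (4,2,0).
8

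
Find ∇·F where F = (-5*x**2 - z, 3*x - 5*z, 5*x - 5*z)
-10*x - 5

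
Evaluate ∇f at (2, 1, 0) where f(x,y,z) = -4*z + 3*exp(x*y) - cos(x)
(sin(2) + 3*exp(2), 6*exp(2), -4)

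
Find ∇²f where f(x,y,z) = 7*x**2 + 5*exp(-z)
14 + 5*exp(-z)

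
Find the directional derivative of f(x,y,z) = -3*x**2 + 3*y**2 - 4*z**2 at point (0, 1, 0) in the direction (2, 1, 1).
sqrt(6)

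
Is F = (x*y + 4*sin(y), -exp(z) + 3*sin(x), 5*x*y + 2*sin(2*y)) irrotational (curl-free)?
No, ∇×F = (5*x + exp(z) + 4*cos(2*y), -5*y, -x + 3*cos(x) - 4*cos(y))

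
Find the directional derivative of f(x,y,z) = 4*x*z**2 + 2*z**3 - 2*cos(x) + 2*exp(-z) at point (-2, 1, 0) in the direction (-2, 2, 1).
-2/3 + 4*sin(2)/3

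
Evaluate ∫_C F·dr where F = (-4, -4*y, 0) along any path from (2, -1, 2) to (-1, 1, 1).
12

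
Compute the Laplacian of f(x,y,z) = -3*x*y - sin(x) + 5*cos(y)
sin(x) - 5*cos(y)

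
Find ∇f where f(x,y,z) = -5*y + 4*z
(0, -5, 4)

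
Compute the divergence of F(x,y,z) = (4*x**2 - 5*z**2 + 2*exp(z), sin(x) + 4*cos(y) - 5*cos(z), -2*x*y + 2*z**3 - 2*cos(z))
8*x + 6*z**2 - 4*sin(y) + 2*sin(z)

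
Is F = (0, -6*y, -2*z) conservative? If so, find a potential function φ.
Yes, F is conservative. φ = -3*y**2 - z**2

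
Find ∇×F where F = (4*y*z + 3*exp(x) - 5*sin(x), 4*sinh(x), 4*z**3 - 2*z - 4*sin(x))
(0, 4*y + 4*cos(x), -4*z + 4*cosh(x))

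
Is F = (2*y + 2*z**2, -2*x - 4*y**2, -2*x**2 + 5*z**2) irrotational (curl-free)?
No, ∇×F = (0, 4*x + 4*z, -4)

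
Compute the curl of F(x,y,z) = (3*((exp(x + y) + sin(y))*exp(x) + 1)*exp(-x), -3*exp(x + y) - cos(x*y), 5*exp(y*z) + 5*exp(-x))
(5*z*exp(y*z), 5*exp(-x), y*sin(x*y) - 6*exp(x + y) - 3*cos(y))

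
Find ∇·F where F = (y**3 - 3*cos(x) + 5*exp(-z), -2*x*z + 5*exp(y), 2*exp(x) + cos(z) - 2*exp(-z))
5*exp(y) + 3*sin(x) - sin(z) + 2*exp(-z)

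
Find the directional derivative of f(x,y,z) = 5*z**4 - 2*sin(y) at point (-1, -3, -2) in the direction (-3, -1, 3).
2*sqrt(19)*(-240 + cos(3))/19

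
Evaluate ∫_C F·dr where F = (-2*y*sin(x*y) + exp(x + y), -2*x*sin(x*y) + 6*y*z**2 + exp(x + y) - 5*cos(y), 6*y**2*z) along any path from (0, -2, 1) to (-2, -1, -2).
-5*sin(2) - 2 + 2*cos(2) - exp(-2) + exp(-3) + 5*sin(1)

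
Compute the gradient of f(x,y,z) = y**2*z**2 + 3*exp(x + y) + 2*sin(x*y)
(2*y*cos(x*y) + 3*exp(x + y), 2*x*cos(x*y) + 2*y*z**2 + 3*exp(x + y), 2*y**2*z)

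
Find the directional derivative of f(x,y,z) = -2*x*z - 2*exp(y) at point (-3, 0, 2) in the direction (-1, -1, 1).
4*sqrt(3)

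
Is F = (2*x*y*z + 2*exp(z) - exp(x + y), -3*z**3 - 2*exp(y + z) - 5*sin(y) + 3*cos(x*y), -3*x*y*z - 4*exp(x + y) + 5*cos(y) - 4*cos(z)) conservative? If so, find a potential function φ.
No, ∇×F = (-3*x*z + 9*z**2 - 4*exp(x + y) + 2*exp(y + z) - 5*sin(y), 2*x*y + 3*y*z + 2*exp(z) + 4*exp(x + y), -2*x*z - 3*y*sin(x*y) + exp(x + y)) ≠ 0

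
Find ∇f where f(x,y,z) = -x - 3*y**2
(-1, -6*y, 0)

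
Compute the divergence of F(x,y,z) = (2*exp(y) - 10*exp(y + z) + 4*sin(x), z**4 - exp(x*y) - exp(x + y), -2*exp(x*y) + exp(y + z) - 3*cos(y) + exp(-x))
-x*exp(x*y) - exp(x + y) + exp(y + z) + 4*cos(x)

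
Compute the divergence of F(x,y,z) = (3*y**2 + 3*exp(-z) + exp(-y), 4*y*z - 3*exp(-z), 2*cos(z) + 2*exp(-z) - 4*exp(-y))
4*z - 2*sin(z) - 2*exp(-z)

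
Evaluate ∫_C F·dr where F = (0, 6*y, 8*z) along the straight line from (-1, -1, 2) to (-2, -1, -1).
-12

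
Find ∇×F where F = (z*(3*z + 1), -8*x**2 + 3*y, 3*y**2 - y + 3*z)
(6*y - 1, 6*z + 1, -16*x)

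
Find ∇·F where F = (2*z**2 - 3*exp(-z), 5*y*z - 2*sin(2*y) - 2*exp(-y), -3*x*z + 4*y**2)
-3*x + 5*z - 4*cos(2*y) + 2*exp(-y)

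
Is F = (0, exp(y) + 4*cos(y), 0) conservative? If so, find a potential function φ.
Yes, F is conservative. φ = exp(y) + 4*sin(y)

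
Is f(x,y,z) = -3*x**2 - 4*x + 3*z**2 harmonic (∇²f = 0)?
Yes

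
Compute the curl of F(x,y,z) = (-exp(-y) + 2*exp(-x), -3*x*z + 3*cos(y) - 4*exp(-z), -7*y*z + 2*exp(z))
(3*x - 7*z - 4*exp(-z), 0, -3*z - exp(-y))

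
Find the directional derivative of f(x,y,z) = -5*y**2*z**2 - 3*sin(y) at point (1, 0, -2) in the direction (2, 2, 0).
-3*sqrt(2)/2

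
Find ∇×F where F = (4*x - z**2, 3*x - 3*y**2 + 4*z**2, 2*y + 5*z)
(2 - 8*z, -2*z, 3)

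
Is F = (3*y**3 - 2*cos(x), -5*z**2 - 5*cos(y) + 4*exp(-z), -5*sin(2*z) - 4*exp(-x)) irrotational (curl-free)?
No, ∇×F = (10*z + 4*exp(-z), -4*exp(-x), -9*y**2)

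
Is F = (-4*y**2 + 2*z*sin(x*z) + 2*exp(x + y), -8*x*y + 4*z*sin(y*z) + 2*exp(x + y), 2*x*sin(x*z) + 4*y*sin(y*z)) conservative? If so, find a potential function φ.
Yes, F is conservative. φ = -4*x*y**2 + 2*exp(x + y) - 2*cos(x*z) - 4*cos(y*z)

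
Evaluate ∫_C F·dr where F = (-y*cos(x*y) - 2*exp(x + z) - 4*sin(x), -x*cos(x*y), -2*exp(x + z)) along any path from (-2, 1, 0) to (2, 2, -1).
-2*E - sin(2) + 2*exp(-2) - sin(4)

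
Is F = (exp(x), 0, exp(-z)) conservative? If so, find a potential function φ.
Yes, F is conservative. φ = exp(x) - exp(-z)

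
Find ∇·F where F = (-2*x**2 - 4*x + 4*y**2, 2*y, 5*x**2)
-4*x - 2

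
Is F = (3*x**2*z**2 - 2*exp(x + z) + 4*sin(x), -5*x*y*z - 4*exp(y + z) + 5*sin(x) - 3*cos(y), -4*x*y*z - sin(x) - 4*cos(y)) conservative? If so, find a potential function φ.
No, ∇×F = (5*x*y - 4*x*z + 4*exp(y + z) + 4*sin(y), 6*x**2*z + 4*y*z - 2*exp(x + z) + cos(x), -5*y*z + 5*cos(x)) ≠ 0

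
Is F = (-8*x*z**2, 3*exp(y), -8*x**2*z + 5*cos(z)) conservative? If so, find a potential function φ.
Yes, F is conservative. φ = -4*x**2*z**2 + 3*exp(y) + 5*sin(z)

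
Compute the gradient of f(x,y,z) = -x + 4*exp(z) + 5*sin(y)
(-1, 5*cos(y), 4*exp(z))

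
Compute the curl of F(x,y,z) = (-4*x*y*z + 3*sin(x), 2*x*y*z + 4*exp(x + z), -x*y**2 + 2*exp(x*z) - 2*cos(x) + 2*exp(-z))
(-4*x*y - 4*exp(x + z), -4*x*y + y**2 - 2*z*exp(x*z) - 2*sin(x), 4*x*z + 2*y*z + 4*exp(x + z))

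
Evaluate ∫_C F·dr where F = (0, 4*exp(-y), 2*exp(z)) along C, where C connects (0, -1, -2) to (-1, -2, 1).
2*(-2*exp(4) - 1 + 3*exp(3))*exp(-2)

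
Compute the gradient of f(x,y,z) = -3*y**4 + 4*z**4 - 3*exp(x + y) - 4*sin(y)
(-3*exp(x + y), -12*y**3 - 3*exp(x + y) - 4*cos(y), 16*z**3)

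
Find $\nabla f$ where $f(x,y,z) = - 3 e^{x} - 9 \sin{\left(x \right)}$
(-3*exp(x) - 9*cos(x), 0, 0)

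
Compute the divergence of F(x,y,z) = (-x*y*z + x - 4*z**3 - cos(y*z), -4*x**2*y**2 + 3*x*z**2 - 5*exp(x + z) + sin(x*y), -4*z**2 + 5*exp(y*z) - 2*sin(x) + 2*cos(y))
-8*x**2*y + x*cos(x*y) - y*z + 5*y*exp(y*z) - 8*z + 1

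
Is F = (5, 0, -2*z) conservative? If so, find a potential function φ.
Yes, F is conservative. φ = 5*x - z**2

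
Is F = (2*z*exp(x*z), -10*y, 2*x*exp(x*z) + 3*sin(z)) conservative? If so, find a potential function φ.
Yes, F is conservative. φ = -5*y**2 + 2*exp(x*z) - 3*cos(z)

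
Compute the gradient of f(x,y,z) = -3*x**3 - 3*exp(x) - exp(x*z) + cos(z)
(-9*x**2 - z*exp(x*z) - 3*exp(x), 0, -x*exp(x*z) - sin(z))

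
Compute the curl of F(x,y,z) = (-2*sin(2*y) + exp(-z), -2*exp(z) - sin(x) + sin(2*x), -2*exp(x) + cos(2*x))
(2*exp(z), 2*exp(x) + 2*sin(2*x) - exp(-z), -cos(x) + 2*cos(2*x) + 4*cos(2*y))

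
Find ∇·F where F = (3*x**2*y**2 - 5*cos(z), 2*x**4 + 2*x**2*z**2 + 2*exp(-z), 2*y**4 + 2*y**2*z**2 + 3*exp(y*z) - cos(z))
6*x*y**2 + 4*y**2*z + 3*y*exp(y*z) + sin(z)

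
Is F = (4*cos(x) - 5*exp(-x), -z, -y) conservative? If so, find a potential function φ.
Yes, F is conservative. φ = -y*z + 4*sin(x) + 5*exp(-x)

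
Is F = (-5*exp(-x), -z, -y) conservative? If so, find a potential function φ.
Yes, F is conservative. φ = -y*z + 5*exp(-x)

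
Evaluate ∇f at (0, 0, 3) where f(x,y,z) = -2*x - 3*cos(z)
(-2, 0, 3*sin(3))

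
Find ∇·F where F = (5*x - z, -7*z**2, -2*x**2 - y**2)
5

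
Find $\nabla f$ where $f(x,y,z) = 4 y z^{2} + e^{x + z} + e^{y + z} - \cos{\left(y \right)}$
(exp(x + z), 4*z**2 + exp(y + z) + sin(y), 8*y*z + exp(x + z) + exp(y + z))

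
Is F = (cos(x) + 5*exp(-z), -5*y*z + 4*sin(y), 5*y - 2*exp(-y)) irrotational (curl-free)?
No, ∇×F = (5*y + 5 + 2*exp(-y), -5*exp(-z), 0)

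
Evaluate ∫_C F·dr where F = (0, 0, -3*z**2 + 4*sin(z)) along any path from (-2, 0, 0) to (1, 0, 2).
-4 - 4*cos(2)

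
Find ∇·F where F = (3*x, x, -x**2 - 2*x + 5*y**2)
3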